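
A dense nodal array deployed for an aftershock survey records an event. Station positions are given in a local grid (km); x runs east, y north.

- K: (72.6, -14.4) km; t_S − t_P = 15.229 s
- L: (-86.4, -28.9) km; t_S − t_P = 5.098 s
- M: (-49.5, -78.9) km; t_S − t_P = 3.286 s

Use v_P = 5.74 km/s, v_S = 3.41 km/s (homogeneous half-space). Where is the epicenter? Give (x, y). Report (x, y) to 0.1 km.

(-49.9, -51.3)

Distance from S−P lag: d = Δt · v_P v_S / (v_P − v_S) = Δt · (5.74·3.41)/(5.74−3.41) ≈ 8.4006·Δt.
So d_K = 127.93, d_L = 42.83, d_M = 27.60 km.
Circle about each station: (x − 72.6)² + (y + 14.4)² = 127.93²; (x + 86.4)² + (y + 28.9)² = 42.83²; (x + 49.5)² + (y + 78.9)² = 27.60².
Subtracting pairs of circle equations eliminates x²+y² and gives linear equations (the radical axes):
-318.0 x − 29.0 y = 17353.73
-244.2 x − 129.0 y = 18801.66
Solving the 2×2 system: x ≈ -49.9, y ≈ -51.3 km.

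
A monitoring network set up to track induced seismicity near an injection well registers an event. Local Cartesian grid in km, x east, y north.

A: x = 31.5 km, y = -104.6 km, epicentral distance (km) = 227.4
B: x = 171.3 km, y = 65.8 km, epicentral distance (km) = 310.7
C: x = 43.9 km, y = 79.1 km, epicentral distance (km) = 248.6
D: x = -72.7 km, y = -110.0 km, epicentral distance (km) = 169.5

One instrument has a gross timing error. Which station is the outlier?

C

Solve using three stations at a time. Using A, B, D (subtract circle equations pairwise → linear system) gives (x, y) ≈ (-138.8, 46.2).
Distances from that point to each station vs reported:
  A: calculated 227.5 vs reported 227.4 → residual 0.1 km
  B: calculated 310.7 vs reported 310.7 → residual 0.0 km
  C: calculated 185.7 vs reported 248.6 → residual 62.9 km
  D: calculated 169.6 vs reported 169.5 → residual 0.1 km
A, B, D are mutually consistent (residuals ≈ 0); C is off by 62.9 km.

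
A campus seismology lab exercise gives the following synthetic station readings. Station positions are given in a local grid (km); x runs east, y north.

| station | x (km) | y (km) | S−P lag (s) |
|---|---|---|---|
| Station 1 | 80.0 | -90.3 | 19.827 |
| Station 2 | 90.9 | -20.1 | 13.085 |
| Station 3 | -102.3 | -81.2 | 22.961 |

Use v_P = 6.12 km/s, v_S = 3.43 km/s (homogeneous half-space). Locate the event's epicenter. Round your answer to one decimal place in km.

Distance from S−P lag: d = Δt · v_P v_S / (v_P − v_S) = Δt · (6.12·3.43)/(6.12−3.43) ≈ 7.8036·Δt.
So d_Station 1 = 154.72, d_Station 2 = 102.11, d_Station 3 = 179.18 km.
Circle about each station: (x − 80.0)² + (y + 90.3)² = 154.72²; (x − 90.9)² + (y + 20.1)² = 102.11²; (x + 102.3)² + (y + 81.2)² = 179.18².
Subtracting the Station 1 equation from the Station 2 and Station 3 equations removes the quadratic terms:
21.8 x + 140.4 y = 7624.56
-364.6 x + 18.2 y = -5662.55
Solving the 2×2 system: x ≈ 18.1, y ≈ 51.5 km.
Check against Station 1 (with the unrounded x, y): √((x − 80.0)²+(y + 90.3)²) = 154.72 ≈ 154.72 km. ✓

18.1 km east, 51.5 km north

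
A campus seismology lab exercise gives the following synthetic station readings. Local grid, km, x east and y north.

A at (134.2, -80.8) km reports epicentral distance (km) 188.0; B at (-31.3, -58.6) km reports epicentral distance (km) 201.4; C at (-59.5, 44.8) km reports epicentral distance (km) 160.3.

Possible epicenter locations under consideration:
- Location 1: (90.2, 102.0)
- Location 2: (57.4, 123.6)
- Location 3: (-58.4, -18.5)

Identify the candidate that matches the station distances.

For each candidate, compare |candidate − station| to the reported distance:
Location 1: residuals A 0.0, B 0.0, C 0.0 → max 0.0 km
Location 2: residuals A 30.4, B 1.2, C 19.3 → max 30.4 km
Location 3: residuals A 14.4, B 153.0, C 97.0 → max 153.0 km
Only Location 1 has all residuals ≈ 0.

Location 1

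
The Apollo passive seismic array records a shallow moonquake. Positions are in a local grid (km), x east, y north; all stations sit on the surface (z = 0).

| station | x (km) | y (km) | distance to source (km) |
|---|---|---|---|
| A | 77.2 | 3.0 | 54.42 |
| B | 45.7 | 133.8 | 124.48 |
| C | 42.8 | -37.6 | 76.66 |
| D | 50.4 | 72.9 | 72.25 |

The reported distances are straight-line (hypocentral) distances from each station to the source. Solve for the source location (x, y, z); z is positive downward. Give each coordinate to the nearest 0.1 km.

Each station gives a sphere (x−x_i)² + (y−y_i)² + z² = d_i² (stations at z=0).
Subtracting the A sphere from B and C: z² cancels, leaving linear equations in x and y:
-63.0 x + 261.6 y = 1488.36
-68.8 x − 81.2 y = -5638.46
Solving: x ≈ 58.587, y ≈ 19.799 km (keep extra digits for the depth step; rounded: 58.6, 19.8).
Then from the A sphere: z² = 54.42² − (x − 77.2)² − (y − 3.0)² with x = 58.587, y = 19.799, so z ≈ 48.300 ≈ 48.3 km.

(58.6, 19.8, 48.3)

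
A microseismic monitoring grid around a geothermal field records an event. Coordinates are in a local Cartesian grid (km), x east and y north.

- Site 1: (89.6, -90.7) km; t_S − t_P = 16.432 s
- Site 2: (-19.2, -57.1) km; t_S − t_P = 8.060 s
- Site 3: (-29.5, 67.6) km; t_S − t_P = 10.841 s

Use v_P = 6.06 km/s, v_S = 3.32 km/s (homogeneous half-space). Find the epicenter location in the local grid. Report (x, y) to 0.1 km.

6.1 km east, -3.6 km north

Distance from S−P lag: d = Δt · v_P v_S / (v_P − v_S) = Δt · (6.06·3.32)/(6.06−3.32) ≈ 7.3428·Δt.
So d_Site 1 = 120.66, d_Site 2 = 59.18, d_Site 3 = 79.60 km.
Circle about each station: (x − 89.6)² + (y + 90.7)² = 120.66²; (x + 19.2)² + (y + 57.1)² = 59.18²; (x + 29.5)² + (y − 67.6)² = 79.60².
Subtracting pairs of circle equations eliminates x²+y² and gives linear equations (the radical axes):
-217.6 x + 67.2 y = -1569.04
-238.2 x + 316.6 y = -2591.96
Solving the 2×2 system: x ≈ 6.1, y ≈ -3.6 km.
Check against Site 1 (with the unrounded x, y): √((x − 89.6)²+(y + 90.7)²) = 120.66 ≈ 120.66 km. ✓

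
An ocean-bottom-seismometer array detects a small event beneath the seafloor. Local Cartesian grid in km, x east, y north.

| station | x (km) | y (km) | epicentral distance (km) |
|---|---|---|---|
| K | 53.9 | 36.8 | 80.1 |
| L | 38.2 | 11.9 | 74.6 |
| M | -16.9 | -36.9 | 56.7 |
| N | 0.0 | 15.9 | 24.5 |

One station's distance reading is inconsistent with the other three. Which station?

Solve using three stations at a time. Using K, M, N (subtract circle equations pairwise → linear system) gives (x, y) ≈ (-24.3, 19.3).
Distances from that point to each station vs reported:
  K: calculated 80.1 vs reported 80.1 → residual 0.0 km
  L: calculated 62.9 vs reported 74.6 → residual 11.7 km
  M: calculated 56.7 vs reported 56.7 → residual 0.0 km
  N: calculated 24.5 vs reported 24.5 → residual 0.0 km
K, M, N are mutually consistent (residuals ≈ 0); L is off by 11.7 km.

L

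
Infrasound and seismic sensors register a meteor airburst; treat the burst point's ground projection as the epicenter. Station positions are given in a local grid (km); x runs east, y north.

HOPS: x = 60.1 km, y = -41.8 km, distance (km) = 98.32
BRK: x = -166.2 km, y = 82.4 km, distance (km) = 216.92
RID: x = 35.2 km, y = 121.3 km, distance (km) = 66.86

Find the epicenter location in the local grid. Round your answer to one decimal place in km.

Circle about each station: (x − 60.1)² + (y + 41.8)² = 98.32²; (x + 166.2)² + (y − 82.4)² = 216.92²; (x − 35.2)² + (y − 121.3)² = 66.86².
Subtracting pairs of circle equations eliminates x²+y² and gives linear equations (the radical axes):
-452.6 x + 248.4 y = -8334.51
-49.8 x + 326.2 y = 15790.04
Solving the 2×2 system: x ≈ 49.1, y ≈ 55.9 km.
Check against HOPS (with the unrounded x, y): √((x − 60.1)²+(y + 41.8)²) = 98.32 ≈ 98.32 km. ✓

(49.1, 55.9)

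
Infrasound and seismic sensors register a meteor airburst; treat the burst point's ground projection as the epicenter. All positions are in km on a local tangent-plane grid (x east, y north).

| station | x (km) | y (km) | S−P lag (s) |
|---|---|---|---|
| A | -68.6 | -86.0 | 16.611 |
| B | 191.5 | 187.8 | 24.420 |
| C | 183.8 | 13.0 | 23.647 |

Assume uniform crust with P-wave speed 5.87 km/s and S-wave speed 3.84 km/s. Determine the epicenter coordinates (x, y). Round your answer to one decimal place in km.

(-64.5, 98.4)

Distance from S−P lag: d = Δt · v_P v_S / (v_P − v_S) = Δt · (5.87·3.84)/(5.87−3.84) ≈ 11.1038·Δt.
So d_A = 184.45, d_B = 271.16, d_C = 262.57 km.
Circle about each station: (x + 68.6)² + (y + 86.0)² = 184.45²; (x − 191.5)² + (y − 187.8)² = 271.16²; (x − 183.8)² + (y − 13.0)² = 262.57².
Subtracting the A equation from the B and C equations removes the quadratic terms:
520.2 x + 547.6 y = 20333.19
504.8 x + 198.0 y = -13071.72
Solving the 2×2 system: x ≈ -64.5, y ≈ 98.4 km.
Check against A (with the unrounded x, y): √((x + 68.6)²+(y + 86.0)²) = 184.44 ≈ 184.45 km. ✓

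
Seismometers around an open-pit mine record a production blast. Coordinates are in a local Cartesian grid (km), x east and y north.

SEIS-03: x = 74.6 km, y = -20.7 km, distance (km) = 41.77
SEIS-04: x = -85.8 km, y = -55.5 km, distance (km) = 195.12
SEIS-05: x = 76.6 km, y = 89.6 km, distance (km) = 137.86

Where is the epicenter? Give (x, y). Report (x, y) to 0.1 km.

109.0 km east, -44.4 km north

Circle about each station: (x − 74.6)² + (y + 20.7)² = 41.77²; (x + 85.8)² + (y + 55.5)² = 195.12²; (x − 76.6)² + (y − 89.6)² = 137.86².
Subtracting pairs of circle equations eliminates x²+y² and gives linear equations (the radical axes):
-320.8 x − 69.6 y = -31878.84
4.0 x + 220.6 y = -9358.58
Solving the 2×2 system: x ≈ 109.0, y ≈ -44.4 km.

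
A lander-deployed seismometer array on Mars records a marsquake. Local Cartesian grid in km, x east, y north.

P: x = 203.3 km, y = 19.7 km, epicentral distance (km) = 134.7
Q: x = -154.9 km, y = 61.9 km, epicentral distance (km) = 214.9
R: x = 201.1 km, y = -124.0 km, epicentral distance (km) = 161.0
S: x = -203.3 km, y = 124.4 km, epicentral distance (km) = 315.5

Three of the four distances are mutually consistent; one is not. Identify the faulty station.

Q

Solve using three stations at a time. Using P, R, S (subtract circle equations pairwise → linear system) gives (x, y) ≈ (75.6, -23.2).
Distances from that point to each station vs reported:
  P: calculated 134.7 vs reported 134.7 → residual 0.0 km
  Q: calculated 245.7 vs reported 214.9 → residual 30.8 km
  R: calculated 161.0 vs reported 161.0 → residual 0.0 km
  S: calculated 315.5 vs reported 315.5 → residual 0.0 km
P, R, S are mutually consistent (residuals ≈ 0); Q is off by 30.8 km.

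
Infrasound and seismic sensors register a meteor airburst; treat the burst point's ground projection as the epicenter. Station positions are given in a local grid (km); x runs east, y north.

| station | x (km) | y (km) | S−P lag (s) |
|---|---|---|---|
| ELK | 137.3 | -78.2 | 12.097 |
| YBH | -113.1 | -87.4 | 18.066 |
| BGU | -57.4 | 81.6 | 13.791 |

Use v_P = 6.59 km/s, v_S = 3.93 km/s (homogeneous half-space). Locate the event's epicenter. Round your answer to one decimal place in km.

(43.4, -7.1)

Distance from S−P lag: d = Δt · v_P v_S / (v_P − v_S) = Δt · (6.59·3.93)/(6.59−3.93) ≈ 9.7364·Δt.
So d_ELK = 117.78, d_YBH = 175.90, d_BGU = 134.27 km.
Circle about each station: (x − 137.3)² + (y + 78.2)² = 117.78²; (x + 113.1)² + (y + 87.4)² = 175.90²; (x + 57.4)² + (y − 81.6)² = 134.27².
Subtracting pairs of circle equations eliminates x²+y² and gives linear equations (the radical axes):
-500.8 x − 18.4 y = -21604.84
-389.4 x + 319.6 y = -19169.51
Solving the 2×2 system: x ≈ 43.4, y ≈ -7.1 km.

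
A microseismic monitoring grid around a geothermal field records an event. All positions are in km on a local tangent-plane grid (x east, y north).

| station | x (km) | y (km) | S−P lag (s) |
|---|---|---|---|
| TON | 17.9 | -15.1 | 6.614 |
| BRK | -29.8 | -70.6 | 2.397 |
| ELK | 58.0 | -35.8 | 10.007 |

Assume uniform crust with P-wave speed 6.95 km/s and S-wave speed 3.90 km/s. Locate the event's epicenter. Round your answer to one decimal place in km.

Distance from S−P lag: d = Δt · v_P v_S / (v_P − v_S) = Δt · (6.95·3.90)/(6.95−3.90) ≈ 8.8869·Δt.
So d_TON = 58.78, d_BRK = 21.30, d_ELK = 88.93 km.
Circle about each station: (x − 17.9)² + (y + 15.1)² = 58.78²; (x + 29.8)² + (y + 70.6)² = 21.30²; (x − 58.0)² + (y + 35.8)² = 88.93².
Subtracting the TON equation from the BRK and ELK equations removes the quadratic terms:
-95.4 x − 111.0 y = 8325.38
80.2 x − 41.4 y = -356.24
Solving the 2×2 system: x ≈ -29.9, y ≈ -49.3 km.

-29.9 km east, -49.3 km north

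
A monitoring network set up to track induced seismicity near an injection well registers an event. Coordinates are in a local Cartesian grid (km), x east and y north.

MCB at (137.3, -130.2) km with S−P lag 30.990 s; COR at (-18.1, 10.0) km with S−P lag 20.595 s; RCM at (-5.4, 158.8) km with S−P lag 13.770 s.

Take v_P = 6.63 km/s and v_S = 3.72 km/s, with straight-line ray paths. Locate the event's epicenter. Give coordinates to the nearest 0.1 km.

Distance from S−P lag: d = Δt · v_P v_S / (v_P − v_S) = Δt · (6.63·3.72)/(6.63−3.72) ≈ 8.4755·Δt.
So d_MCB = 262.65, d_COR = 174.55, d_RCM = 116.71 km.
Circle about each station: (x − 137.3)² + (y + 130.2)² = 262.65²; (x + 18.1)² + (y − 10.0)² = 174.55²; (x + 5.4)² + (y − 158.8)² = 116.71².
Subtracting the MCB equation from the COR and RCM equations removes the quadratic terms:
-310.8 x + 280.4 y = 3141.60
-285.4 x + 578.0 y = 44807.07
Solving the 2×2 system: x ≈ 107.9, y ≈ 130.8 km.

x ≈ 107.9 km, y ≈ 130.8 km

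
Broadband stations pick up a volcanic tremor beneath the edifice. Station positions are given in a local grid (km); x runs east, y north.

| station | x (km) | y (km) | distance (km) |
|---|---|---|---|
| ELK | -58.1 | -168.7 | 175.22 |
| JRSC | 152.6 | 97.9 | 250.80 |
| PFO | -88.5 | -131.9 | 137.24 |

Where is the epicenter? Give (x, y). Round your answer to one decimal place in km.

Circle about each station: (x + 58.1)² + (y + 168.7)² = 175.22²; (x − 152.6)² + (y − 97.9)² = 250.80²; (x + 88.5)² + (y + 131.9)² = 137.24².
Subtracting the ELK equation from the JRSC and PFO equations removes the quadratic terms:
421.4 x + 533.2 y = -31162.72
-60.8 x + 73.6 y = 5261.79
Solving the 2×2 system: x ≈ -80.4, y ≈ 5.1 km.

x ≈ -80.4 km, y ≈ 5.1 km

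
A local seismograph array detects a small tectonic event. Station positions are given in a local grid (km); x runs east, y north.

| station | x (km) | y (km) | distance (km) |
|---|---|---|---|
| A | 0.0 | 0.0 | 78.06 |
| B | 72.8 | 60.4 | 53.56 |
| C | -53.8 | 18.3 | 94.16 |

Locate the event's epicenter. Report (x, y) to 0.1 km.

x ≈ 21.3 km, y ≈ 75.1 km

Circle about each station: x² + y² = 78.06²; (x − 72.8)² + (y − 60.4)² = 53.56²; (x + 53.8)² + (y − 18.3)² = 94.16².
Subtracting pairs of circle equations eliminates x²+y² and gives linear equations (the radical axes):
145.6 x + 120.8 y = 12172.69
-107.6 x + 36.6 y = 456.59
Solving the 2×2 system: x ≈ 21.3, y ≈ 75.1 km.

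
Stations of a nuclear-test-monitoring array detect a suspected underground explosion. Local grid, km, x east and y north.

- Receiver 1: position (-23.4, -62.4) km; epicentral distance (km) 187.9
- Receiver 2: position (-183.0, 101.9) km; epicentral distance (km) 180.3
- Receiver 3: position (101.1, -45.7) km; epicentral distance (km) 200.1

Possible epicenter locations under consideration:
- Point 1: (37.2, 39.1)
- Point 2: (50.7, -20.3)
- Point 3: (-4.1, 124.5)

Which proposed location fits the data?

For each candidate, compare |candidate − station| to the reported distance:
Point 1: residuals Receiver 1 69.7, Receiver 2 48.7, Receiver 3 93.9 → max 93.9 km
Point 2: residuals Receiver 1 102.7, Receiver 2 83.4, Receiver 3 143.7 → max 143.7 km
Point 3: residuals Receiver 1 0.0, Receiver 2 0.0, Receiver 3 0.0 → max 0.0 km
Only Point 3 has all residuals ≈ 0.

Point 3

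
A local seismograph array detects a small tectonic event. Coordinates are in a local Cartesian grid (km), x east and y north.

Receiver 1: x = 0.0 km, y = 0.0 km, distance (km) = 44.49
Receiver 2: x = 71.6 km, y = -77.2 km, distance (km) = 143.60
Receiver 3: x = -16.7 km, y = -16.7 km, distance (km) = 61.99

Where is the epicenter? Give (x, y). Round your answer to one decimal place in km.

Circle about each station: x² + y² = 44.49²; (x − 71.6)² + (y + 77.2)² = 143.60²; (x + 16.7)² + (y + 16.7)² = 61.99².
Subtracting the Receiver 1 equation from the Receiver 2 and Receiver 3 equations removes the quadratic terms:
143.2 x − 154.4 y = -7555.20
-33.4 x − 33.4 y = -1305.62
Solving the 2×2 system: x ≈ -5.1, y ≈ 44.2 km.

(-5.1, 44.2)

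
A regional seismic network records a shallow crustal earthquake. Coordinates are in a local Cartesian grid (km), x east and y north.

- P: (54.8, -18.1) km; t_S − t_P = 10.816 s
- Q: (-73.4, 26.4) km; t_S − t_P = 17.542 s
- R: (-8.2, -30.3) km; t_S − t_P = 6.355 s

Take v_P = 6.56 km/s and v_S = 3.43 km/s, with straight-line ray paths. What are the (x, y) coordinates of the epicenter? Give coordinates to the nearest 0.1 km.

x ≈ 1.7 km, y ≈ -74.9 km

Distance from S−P lag: d = Δt · v_P v_S / (v_P − v_S) = Δt · (6.56·3.43)/(6.56−3.43) ≈ 7.1888·Δt.
So d_P = 77.75, d_Q = 126.11, d_R = 45.68 km.
Circle about each station: (x − 54.8)² + (y + 18.1)² = 77.75²; (x + 73.4)² + (y − 26.4)² = 126.11²; (x + 8.2)² + (y + 30.3)² = 45.68².
Subtracting pairs of circle equations eliminates x²+y² and gives linear equations (the radical axes):
-256.4 x + 89.0 y = -7104.80
-126.0 x − 24.4 y = 1613.08
Solving the 2×2 system: x ≈ 1.7, y ≈ -74.9 km.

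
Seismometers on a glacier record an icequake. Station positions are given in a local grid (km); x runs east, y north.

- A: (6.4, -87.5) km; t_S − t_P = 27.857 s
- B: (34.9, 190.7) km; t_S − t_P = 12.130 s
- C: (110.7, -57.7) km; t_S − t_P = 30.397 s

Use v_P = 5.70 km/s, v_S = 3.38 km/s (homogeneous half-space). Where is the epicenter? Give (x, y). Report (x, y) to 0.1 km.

x ≈ -50.2 km, y ≈ 136.8 km

Distance from S−P lag: d = Δt · v_P v_S / (v_P − v_S) = Δt · (5.70·3.38)/(5.70−3.38) ≈ 8.3043·Δt.
So d_A = 231.33, d_B = 100.73, d_C = 252.43 km.
Circle about each station: (x − 6.4)² + (y + 87.5)² = 231.33²; (x − 34.9)² + (y − 190.7)² = 100.73²; (x − 110.7)² + (y + 57.7)² = 252.43².
Subtracting the A equation from the B and C equations removes the quadratic terms:
57.0 x + 556.4 y = 73254.33
208.6 x + 59.6 y = -2320.77
Solving the 2×2 system: x ≈ -50.2, y ≈ 136.8 km.
Check against A (with the unrounded x, y): √((x − 6.4)²+(y + 87.5)²) = 231.34 ≈ 231.33 km. ✓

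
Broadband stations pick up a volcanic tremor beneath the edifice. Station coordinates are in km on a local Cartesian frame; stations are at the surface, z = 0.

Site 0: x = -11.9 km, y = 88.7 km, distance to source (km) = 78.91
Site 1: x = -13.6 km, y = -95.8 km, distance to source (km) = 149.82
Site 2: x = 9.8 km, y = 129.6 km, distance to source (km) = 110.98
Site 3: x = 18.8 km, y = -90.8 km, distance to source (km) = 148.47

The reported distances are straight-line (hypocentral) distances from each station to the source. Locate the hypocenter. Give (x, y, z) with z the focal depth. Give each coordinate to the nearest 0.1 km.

Each station gives a sphere (x−x_i)² + (y−y_i)² + z² = d_i² (stations at z=0).
Subtracting the Site 0 sphere from Site 1 and Site 2: z² cancels, leaving linear equations in x and y:
-3.4 x − 369.0 y = -14865.94
43.4 x + 81.8 y = 2793.13
Solving: x ≈ -11.780, y ≈ 40.396 km (keep extra digits for the depth step; rounded: -11.8, 40.4).
Then from the Site 0 sphere: z² = 78.91² − (x + 11.9)² − (y − 88.7)² with x = -11.780, y = 40.396, so z ≈ 62.398 ≈ 62.4 km.

(-11.8, 40.4, 62.4)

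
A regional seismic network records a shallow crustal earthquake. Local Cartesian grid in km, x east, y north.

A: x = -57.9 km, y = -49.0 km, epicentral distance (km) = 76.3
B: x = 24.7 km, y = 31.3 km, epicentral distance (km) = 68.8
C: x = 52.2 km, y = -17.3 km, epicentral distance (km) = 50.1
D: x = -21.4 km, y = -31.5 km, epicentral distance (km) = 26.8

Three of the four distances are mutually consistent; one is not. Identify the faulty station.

Solve using three stations at a time. Using B, C, D (subtract circle equations pairwise → linear system) gives (x, y) ≈ (5.2, -34.7).
Distances from that point to each station vs reported:
  A: calculated 64.7 vs reported 76.3 → residual 11.6 km
  B: calculated 68.8 vs reported 68.8 → residual 0.0 km
  C: calculated 50.1 vs reported 50.1 → residual 0.0 km
  D: calculated 26.8 vs reported 26.8 → residual 0.0 km
B, C, D are mutually consistent (residuals ≈ 0); A is off by 11.6 km.

A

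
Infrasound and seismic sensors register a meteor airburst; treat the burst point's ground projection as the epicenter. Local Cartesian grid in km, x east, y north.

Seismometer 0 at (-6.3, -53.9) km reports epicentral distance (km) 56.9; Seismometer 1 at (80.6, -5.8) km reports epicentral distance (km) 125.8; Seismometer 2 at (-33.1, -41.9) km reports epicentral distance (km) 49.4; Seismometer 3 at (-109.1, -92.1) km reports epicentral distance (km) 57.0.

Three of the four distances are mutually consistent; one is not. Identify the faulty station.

Solve using three stations at a time. Using Seismometer 0, Seismometer 2, Seismometer 3 (subtract circle equations pairwise → linear system) gives (x, y) ≈ (-52.3, -87.4).
Distances from that point to each station vs reported:
  Seismometer 0: calculated 56.9 vs reported 56.9 → residual 0.0 km
  Seismometer 1: calculated 156.0 vs reported 125.8 → residual 30.2 km
  Seismometer 2: calculated 49.4 vs reported 49.4 → residual 0.0 km
  Seismometer 3: calculated 57.0 vs reported 57.0 → residual 0.0 km
Seismometer 0, Seismometer 2, Seismometer 3 are mutually consistent (residuals ≈ 0); Seismometer 1 is off by 30.2 km.

Seismometer 1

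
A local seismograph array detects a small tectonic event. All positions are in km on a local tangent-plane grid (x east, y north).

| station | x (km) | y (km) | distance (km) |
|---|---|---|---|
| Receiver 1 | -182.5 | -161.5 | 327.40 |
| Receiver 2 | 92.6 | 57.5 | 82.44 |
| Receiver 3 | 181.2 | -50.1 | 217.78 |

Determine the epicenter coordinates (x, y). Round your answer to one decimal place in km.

Circle about each station: (x + 182.5)² + (y + 161.5)² = 327.40²; (x − 92.6)² + (y − 57.5)² = 82.44²; (x − 181.2)² + (y + 50.1)² = 217.78².
Subtracting pairs of circle equations eliminates x²+y² and gives linear equations (the radical axes):
550.2 x + 438.0 y = 52886.92
727.4 x + 222.8 y = 35717.58
Solving the 2×2 system: x ≈ 19.7, y ≈ 96.0 km.

19.7 km east, 96.0 km north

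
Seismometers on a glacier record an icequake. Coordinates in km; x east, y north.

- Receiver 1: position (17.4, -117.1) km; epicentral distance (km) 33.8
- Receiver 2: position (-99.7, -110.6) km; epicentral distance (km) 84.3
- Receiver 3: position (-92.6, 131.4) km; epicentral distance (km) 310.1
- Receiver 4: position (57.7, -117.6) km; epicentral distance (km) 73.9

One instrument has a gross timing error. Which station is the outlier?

Solve using three stations at a time. Using Receiver 1, Receiver 2, Receiver 4 (subtract circle equations pairwise → linear system) gives (x, y) ≈ (-16.1, -120.9).
Distances from that point to each station vs reported:
  Receiver 1: calculated 33.7 vs reported 33.8 → residual 0.1 km
  Receiver 2: calculated 84.3 vs reported 84.3 → residual 0.0 km
  Receiver 3: calculated 263.7 vs reported 310.1 → residual 46.4 km
  Receiver 4: calculated 73.9 vs reported 73.9 → residual 0.0 km
Receiver 1, Receiver 2, Receiver 4 are mutually consistent (residuals ≈ 0); Receiver 3 is off by 46.4 km.

Receiver 3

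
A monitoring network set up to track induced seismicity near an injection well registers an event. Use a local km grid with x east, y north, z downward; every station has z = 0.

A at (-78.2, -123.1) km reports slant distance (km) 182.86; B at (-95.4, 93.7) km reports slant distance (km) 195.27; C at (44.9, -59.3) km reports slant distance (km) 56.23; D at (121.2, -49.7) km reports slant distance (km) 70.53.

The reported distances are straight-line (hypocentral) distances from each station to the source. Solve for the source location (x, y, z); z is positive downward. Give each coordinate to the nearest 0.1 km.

Each station gives a sphere (x−x_i)² + (y−y_i)² + z² = d_i² (stations at z=0).
Subtracting the A sphere from B and C: z² cancels, leaving linear equations in x and y:
-34.4 x + 433.6 y = -8080.59
246.2 x + 127.6 y = 14539.62
Solving: x ≈ 66.001, y ≈ -13.400 km (keep extra digits for the depth step; rounded: 66.0, -13.4).
Then from the A sphere: z² = 182.86² − (x + 78.2)² − (y + 123.1)² with x = 66.001, y = -13.400, so z ≈ 24.693 ≈ 24.7 km.
Check against D (with the unrounded solution): distance 70.53 ≈ 70.53 km. ✓

x ≈ 66.0 km, y ≈ -13.4 km, depth ≈ 24.7 km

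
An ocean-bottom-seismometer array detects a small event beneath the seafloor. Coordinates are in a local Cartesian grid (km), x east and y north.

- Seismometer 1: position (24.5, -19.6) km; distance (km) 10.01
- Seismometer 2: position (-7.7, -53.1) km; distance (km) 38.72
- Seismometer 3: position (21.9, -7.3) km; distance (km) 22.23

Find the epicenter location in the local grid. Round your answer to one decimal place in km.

Circle about each station: (x − 24.5)² + (y + 19.6)² = 10.01²; (x + 7.7)² + (y + 53.1)² = 38.72²; (x − 21.9)² + (y + 7.3)² = 22.23².
Subtracting the Seismometer 1 equation from the Seismometer 2 and Seismometer 3 equations removes the quadratic terms:
-64.4 x − 67.0 y = 495.45
-5.2 x + 24.6 y = -845.48
Solving the 2×2 system: x ≈ 23.0, y ≈ -29.5 km.
Check against Seismometer 1 (with the unrounded x, y): √((x − 24.5)²+(y + 19.6)²) = 10.02 ≈ 10.01 km. ✓

x ≈ 23.0 km, y ≈ -29.5 km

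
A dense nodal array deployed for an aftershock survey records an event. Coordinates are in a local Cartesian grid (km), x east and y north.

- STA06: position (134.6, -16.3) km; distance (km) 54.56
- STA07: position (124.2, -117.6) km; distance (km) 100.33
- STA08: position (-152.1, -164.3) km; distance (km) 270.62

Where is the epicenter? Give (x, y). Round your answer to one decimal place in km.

(81.1, -27.0)

Circle about each station: (x − 134.6)² + (y + 16.3)² = 54.56²; (x − 124.2)² + (y + 117.6)² = 100.33²; (x + 152.1)² + (y + 164.3)² = 270.62².
Subtracting the STA06 equation from the STA07 and STA08 equations removes the quadratic terms:
-20.8 x − 202.6 y = 3783.23
-573.4 x − 296.0 y = -38512.34
Solving the 2×2 system: x ≈ 81.1, y ≈ -27.0 km.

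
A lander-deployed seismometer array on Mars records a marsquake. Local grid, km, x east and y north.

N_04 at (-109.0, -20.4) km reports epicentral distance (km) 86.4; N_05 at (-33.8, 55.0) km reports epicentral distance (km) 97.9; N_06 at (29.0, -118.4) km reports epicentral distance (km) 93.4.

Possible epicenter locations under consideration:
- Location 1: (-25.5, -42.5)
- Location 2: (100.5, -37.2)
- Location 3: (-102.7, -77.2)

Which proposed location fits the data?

Location 1

For each candidate, compare |candidate − station| to the reported distance:
Location 1: residuals N_04 0.0, N_05 0.0, N_06 0.0 → max 0.0 km
Location 2: residuals N_04 123.8, N_05 65.0, N_06 14.8 → max 123.8 km
Location 3: residuals N_04 29.3, N_05 51.2, N_06 44.6 → max 51.2 km
Only Location 1 has all residuals ≈ 0.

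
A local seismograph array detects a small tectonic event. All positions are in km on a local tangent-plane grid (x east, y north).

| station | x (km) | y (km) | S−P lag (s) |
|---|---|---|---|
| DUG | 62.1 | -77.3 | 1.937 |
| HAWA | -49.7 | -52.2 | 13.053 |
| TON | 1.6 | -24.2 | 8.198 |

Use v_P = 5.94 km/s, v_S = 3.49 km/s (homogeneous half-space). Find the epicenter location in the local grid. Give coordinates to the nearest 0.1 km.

Distance from S−P lag: d = Δt · v_P v_S / (v_P − v_S) = Δt · (5.94·3.49)/(5.94−3.49) ≈ 8.4615·Δt.
So d_DUG = 16.39, d_HAWA = 110.45, d_TON = 69.37 km.
Circle about each station: (x − 62.1)² + (y + 77.3)² = 16.39²; (x + 49.7)² + (y + 52.2)² = 110.45²; (x − 1.6)² + (y + 24.2)² = 69.37².
Subtracting the DUG equation from the HAWA and TON equations removes the quadratic terms:
-223.6 x + 50.2 y = -16567.34
-121.0 x + 106.2 y = -13787.06
Solving the 2×2 system: x ≈ 60.4, y ≈ -61.0 km.

60.4 km east, -61.0 km north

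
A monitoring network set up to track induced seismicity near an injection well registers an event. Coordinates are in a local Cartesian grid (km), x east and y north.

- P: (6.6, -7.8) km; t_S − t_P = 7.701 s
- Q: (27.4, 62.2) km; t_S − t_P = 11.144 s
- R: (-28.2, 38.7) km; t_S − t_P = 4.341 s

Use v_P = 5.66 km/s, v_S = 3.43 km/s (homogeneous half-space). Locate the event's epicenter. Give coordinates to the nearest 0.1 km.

Distance from S−P lag: d = Δt · v_P v_S / (v_P − v_S) = Δt · (5.66·3.43)/(5.66−3.43) ≈ 8.7057·Δt.
So d_P = 67.04, d_Q = 97.02, d_R = 37.79 km.
Circle about each station: (x − 6.6)² + (y + 7.8)² = 67.04²; (x − 27.4)² + (y − 62.2)² = 97.02²; (x + 28.2)² + (y − 38.7)² = 37.79².
Subtracting the P equation from the Q and R equations removes the quadratic terms:
41.6 x + 140.0 y = -403.32
-69.6 x + 93.0 y = 5254.81
Solving the 2×2 system: x ≈ -56.8, y ≈ 14.0 km.

(-56.8, 14.0)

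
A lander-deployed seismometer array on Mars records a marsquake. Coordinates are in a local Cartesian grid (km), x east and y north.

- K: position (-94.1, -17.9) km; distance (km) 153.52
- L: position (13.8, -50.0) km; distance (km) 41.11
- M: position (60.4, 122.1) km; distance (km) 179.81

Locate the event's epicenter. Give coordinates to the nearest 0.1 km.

Circle about each station: (x + 94.1)² + (y + 17.9)² = 153.52²; (x − 13.8)² + (y + 50.0)² = 41.11²; (x − 60.4)² + (y − 122.1)² = 179.81².
Subtracting the K equation from the L and M equations removes the quadratic terms:
215.8 x − 64.2 y = 15393.58
309.0 x + 280.0 y = 618.10
Solving the 2×2 system: x ≈ 54.2, y ≈ -57.6 km.

54.2 km east, -57.6 km north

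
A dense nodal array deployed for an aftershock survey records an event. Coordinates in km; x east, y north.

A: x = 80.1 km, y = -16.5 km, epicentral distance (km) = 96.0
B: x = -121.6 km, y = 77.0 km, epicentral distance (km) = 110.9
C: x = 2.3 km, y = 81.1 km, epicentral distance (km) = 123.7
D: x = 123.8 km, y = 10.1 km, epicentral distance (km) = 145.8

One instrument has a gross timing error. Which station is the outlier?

B

Solve using three stations at a time. Using A, C, D (subtract circle equations pairwise → linear system) gives (x, y) ≈ (-12.4, -41.6).
Distances from that point to each station vs reported:
  A: calculated 95.9 vs reported 96.0 → residual 0.1 km
  B: calculated 161.2 vs reported 110.9 → residual 50.3 km
  C: calculated 123.6 vs reported 123.7 → residual 0.1 km
  D: calculated 145.7 vs reported 145.8 → residual 0.1 km
A, C, D are mutually consistent (residuals ≈ 0); B is off by 50.3 km.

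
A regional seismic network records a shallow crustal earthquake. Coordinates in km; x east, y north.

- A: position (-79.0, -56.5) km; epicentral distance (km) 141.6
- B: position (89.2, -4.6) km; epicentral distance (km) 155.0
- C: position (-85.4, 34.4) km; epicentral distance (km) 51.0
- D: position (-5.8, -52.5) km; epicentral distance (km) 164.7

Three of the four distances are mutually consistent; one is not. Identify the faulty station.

Solve using three stations at a time. Using A, C, D (subtract circle equations pairwise → linear system) gives (x, y) ≈ (-98.3, 83.8).
Distances from that point to each station vs reported:
  A: calculated 141.6 vs reported 141.6 → residual 0.0 km
  B: calculated 207.3 vs reported 155.0 → residual 52.3 km
  C: calculated 51.1 vs reported 51.0 → residual 0.1 km
  D: calculated 164.7 vs reported 164.7 → residual 0.0 km
A, C, D are mutually consistent (residuals ≈ 0); B is off by 52.3 km.

B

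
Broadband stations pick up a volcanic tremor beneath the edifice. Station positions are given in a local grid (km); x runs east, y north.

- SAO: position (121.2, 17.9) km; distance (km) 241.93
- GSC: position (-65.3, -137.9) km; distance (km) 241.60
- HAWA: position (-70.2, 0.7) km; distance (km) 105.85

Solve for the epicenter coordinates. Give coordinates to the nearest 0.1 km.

(-106.3, 100.2)

Circle about each station: (x − 121.2)² + (y − 17.9)² = 241.93²; (x + 65.3)² + (y + 137.9)² = 241.60²; (x + 70.2)² + (y − 0.7)² = 105.85².
Subtracting the SAO equation from the GSC and HAWA equations removes the quadratic terms:
-373.0 x − 311.6 y = 8430.21
-382.8 x − 34.4 y = 37244.58
Solving the 2×2 system: x ≈ -106.3, y ≈ 100.2 km.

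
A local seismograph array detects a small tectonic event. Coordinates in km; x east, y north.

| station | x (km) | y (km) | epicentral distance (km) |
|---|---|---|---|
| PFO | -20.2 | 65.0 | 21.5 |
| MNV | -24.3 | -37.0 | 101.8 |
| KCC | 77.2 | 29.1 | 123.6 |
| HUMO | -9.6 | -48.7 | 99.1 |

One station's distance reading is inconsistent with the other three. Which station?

HUMO

Solve using three stations at a time. Using PFO, MNV, KCC (subtract circle equations pairwise → linear system) gives (x, y) ≈ (-41.6, 63.3).
Distances from that point to each station vs reported:
  PFO: calculated 21.4 vs reported 21.5 → residual 0.1 km
  MNV: calculated 101.8 vs reported 101.8 → residual 0.0 km
  KCC: calculated 123.6 vs reported 123.6 → residual 0.0 km
  HUMO: calculated 116.5 vs reported 99.1 → residual 17.4 km
PFO, MNV, KCC are mutually consistent (residuals ≈ 0); HUMO is off by 17.4 km.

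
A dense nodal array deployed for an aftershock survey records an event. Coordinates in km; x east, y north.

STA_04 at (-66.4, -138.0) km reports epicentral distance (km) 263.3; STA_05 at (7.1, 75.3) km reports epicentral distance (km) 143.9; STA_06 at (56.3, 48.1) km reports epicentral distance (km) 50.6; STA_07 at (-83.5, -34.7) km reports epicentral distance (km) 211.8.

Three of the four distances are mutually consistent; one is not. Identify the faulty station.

STA_05

Solve using three stations at a time. Using STA_04, STA_06, STA_07 (subtract circle equations pairwise → linear system) gives (x, y) ≈ (105.0, 61.9).
Distances from that point to each station vs reported:
  STA_04: calculated 263.3 vs reported 263.3 → residual 0.0 km
  STA_05: calculated 98.8 vs reported 143.9 → residual 45.1 km
  STA_06: calculated 50.6 vs reported 50.6 → residual 0.0 km
  STA_07: calculated 211.8 vs reported 211.8 → residual 0.0 km
STA_04, STA_06, STA_07 are mutually consistent (residuals ≈ 0); STA_05 is off by 45.1 km.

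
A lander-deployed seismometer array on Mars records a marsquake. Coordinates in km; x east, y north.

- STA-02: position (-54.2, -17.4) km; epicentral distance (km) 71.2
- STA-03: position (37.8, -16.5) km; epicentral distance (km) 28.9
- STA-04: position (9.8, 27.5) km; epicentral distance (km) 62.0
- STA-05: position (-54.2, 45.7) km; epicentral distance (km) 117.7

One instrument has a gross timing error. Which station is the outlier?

Solve using three stations at a time. Using STA-02, STA-03, STA-04 (subtract circle equations pairwise → linear system) gives (x, y) ≈ (15.0, -34.3).
Distances from that point to each station vs reported:
  STA-02: calculated 71.2 vs reported 71.2 → residual 0.0 km
  STA-03: calculated 28.9 vs reported 28.9 → residual 0.0 km
  STA-04: calculated 62.0 vs reported 62.0 → residual 0.0 km
  STA-05: calculated 105.8 vs reported 117.7 → residual 11.9 km
STA-02, STA-03, STA-04 are mutually consistent (residuals ≈ 0); STA-05 is off by 11.9 km.

STA-05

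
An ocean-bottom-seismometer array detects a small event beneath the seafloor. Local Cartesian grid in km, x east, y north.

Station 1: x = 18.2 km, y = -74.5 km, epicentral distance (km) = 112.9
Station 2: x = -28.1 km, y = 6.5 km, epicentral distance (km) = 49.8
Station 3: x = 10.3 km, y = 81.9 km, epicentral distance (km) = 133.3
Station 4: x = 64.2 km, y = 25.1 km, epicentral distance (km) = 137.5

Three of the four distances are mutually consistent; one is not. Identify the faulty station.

Station 1

Solve using three stations at a time. Using Station 2, Station 3, Station 4 (subtract circle equations pairwise → linear system) gives (x, y) ≈ (-61.6, -30.3).
Distances from that point to each station vs reported:
  Station 1: calculated 91.2 vs reported 112.9 → residual 21.7 km
  Station 2: calculated 49.8 vs reported 49.8 → residual 0.0 km
  Station 3: calculated 133.3 vs reported 133.3 → residual 0.0 km
  Station 4: calculated 137.5 vs reported 137.5 → residual 0.0 km
Station 2, Station 3, Station 4 are mutually consistent (residuals ≈ 0); Station 1 is off by 21.7 km.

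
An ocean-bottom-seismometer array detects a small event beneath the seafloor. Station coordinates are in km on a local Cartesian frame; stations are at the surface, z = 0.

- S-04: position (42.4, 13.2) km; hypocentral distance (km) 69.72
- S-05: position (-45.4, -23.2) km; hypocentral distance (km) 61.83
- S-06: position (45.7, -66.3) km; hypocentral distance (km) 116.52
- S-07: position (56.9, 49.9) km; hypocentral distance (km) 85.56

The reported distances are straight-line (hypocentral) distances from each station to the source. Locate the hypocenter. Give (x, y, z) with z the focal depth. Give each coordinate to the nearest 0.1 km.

x ≈ -20.1 km, y ≈ 25.6 km, depth ≈ 28.3 km

Each station gives a sphere (x−x_i)² + (y−y_i)² + z² = d_i² (stations at z=0).
Subtracting the S-04 sphere from S-05 and S-06: z² cancels, leaving linear equations in x and y:
-175.6 x − 72.8 y = 1665.33
6.6 x − 159.0 y = -4203.85
Solving: x ≈ -20.099, y ≈ 25.605 km (keep extra digits for the depth step; rounded: -20.1, 25.6).
Then from the S-04 sphere: z² = 69.72² − (x − 42.4)² − (y − 13.2)² with x = -20.099, y = 25.605, so z ≈ 28.300 ≈ 28.3 km.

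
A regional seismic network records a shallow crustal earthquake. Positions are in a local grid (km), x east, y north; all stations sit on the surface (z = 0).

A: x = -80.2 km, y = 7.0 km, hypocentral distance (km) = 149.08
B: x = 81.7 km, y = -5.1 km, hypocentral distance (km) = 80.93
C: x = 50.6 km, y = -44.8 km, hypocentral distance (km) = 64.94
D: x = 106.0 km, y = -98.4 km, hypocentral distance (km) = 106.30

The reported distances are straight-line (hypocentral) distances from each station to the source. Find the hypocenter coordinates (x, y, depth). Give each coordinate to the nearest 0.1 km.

Each station gives a sphere (x−x_i)² + (y−y_i)² + z² = d_i² (stations at z=0).
Subtracting the A sphere from B and C: z² cancels, leaving linear equations in x and y:
323.8 x − 24.2 y = 15895.04
261.6 x − 103.6 y = 16094.00
Solving: x ≈ 46.197, y ≈ -38.695 km (keep extra digits for the depth step; rounded: 46.2, -38.7).
Then from the A sphere: z² = 149.08² − (x + 80.2)² − (y − 7.0)² with x = 46.197, y = -38.695, so z ≈ 64.503 ≈ 64.5 km.

x ≈ 46.2 km, y ≈ -38.7 km, depth ≈ 64.5 km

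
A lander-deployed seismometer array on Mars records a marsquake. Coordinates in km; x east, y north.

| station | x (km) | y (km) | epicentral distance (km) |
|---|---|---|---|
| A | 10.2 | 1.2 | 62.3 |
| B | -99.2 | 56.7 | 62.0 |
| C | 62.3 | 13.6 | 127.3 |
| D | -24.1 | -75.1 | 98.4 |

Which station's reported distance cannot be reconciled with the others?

Solve using three stations at a time. Using A, B, D (subtract circle equations pairwise → linear system) gives (x, y) ≈ (-49.2, 20.1).
Distances from that point to each station vs reported:
  A: calculated 62.3 vs reported 62.3 → residual 0.0 km
  B: calculated 62.0 vs reported 62.0 → residual 0.0 km
  C: calculated 111.7 vs reported 127.3 → residual 15.6 km
  D: calculated 98.4 vs reported 98.4 → residual 0.0 km
A, B, D are mutually consistent (residuals ≈ 0); C is off by 15.6 km.

C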